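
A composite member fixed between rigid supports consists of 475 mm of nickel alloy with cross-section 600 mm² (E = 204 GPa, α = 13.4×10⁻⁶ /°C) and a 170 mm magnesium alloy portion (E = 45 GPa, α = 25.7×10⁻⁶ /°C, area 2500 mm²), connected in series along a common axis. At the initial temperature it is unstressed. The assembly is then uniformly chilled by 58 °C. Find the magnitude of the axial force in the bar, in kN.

P ≈ 115 kN (tensile)

If the supports were absent, the total length change would be Σ αᵢΔT Lᵢ = 13.4×10⁻⁶×58×475 + 25.7×10⁻⁶×58×170 = 0.6226 mm.
The rigid supports impose zero overall length change; the single axial force P common to all segments must satisfy P Σ Lᵢ/(AᵢEᵢ) = δ_free.
Σ Lᵢ/(AᵢEᵢ) = 475/(600×204×10³) + 170/(2500×45×10³) = 5.392×10⁻⁶ mm/N.
So P = 0.6226 / 5.392×10⁻⁶ = 115.5 kN, tensile.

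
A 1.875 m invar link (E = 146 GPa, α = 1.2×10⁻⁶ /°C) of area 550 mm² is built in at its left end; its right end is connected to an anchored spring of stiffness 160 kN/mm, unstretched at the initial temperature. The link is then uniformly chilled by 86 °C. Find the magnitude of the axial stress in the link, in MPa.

Free thermal contraction: δ_free = αΔT L = 1.2×10⁻⁶ × 86 × 1875 = 0.1935 mm.
With a force P in the spring, the elastic change of the link is PL/(AE) and that of the spring is P/k; compatibility requires their sum to equal δ_free.
So P = δ_free / [L/(AE) + 1/k] = 0.1935 / [ 1875/(550×146×10³) + 1/(160×10³) ].
P = 0.1935 / 2.96×10⁻⁵ = 6537 N.
σ = P/A = 6537/550 = 11.89 MPa.

σ ≈ 11.9 MPa (tensile)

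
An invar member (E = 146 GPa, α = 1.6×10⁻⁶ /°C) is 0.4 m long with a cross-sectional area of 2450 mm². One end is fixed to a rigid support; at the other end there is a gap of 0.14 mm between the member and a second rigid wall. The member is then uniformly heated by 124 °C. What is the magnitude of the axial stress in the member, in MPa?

Free thermal elongation = αΔT L = 1.6×10⁻⁶ × 124 × 400 = 0.07936 mm.
This is smaller than the 0.14 mm clearance, so the member expands freely without reaching the stop — the stress is zero.

σ ≈ 0 MPa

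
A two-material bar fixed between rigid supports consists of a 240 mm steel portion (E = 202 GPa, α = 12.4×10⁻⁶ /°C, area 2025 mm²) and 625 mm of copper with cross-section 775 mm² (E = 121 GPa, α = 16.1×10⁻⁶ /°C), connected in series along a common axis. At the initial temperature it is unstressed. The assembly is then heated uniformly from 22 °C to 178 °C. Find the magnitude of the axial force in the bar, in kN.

With the walls removed the bar would change length by δ_free = Σ αᵢΔT Lᵢ = 12.4×10⁻⁶×156×240 + 16.1×10⁻⁶×156×625 = 2.034 mm.
The walls prevent any net length change, so an axial force P (same in every segment) develops. Compatibility: P · Σ Lᵢ/(AᵢEᵢ) = δ_free.
Σ Lᵢ/(AᵢEᵢ) = 240/(2025×202×10³) + 625/(775×121×10³) = 7.252×10⁻⁶ mm/N.
Hence P = δ_free / Σ(L/AE) = 2.034/7.252×10⁻⁶ = 280.5 kN (compressive).

P ≈ 280 kN (compressive)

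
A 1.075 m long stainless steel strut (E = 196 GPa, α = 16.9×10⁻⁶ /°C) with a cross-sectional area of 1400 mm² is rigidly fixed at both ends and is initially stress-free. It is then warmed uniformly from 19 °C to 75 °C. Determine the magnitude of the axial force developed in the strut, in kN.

P ≈ 260 kN (compressive)

With zero net strain, σ = E·αΔT = 196 GPa × 16.9×10⁻⁶ × 56 = 185.5 MPa.
Axial force P = σA = 185.5 × 1400 = 259700 N = 259.7 kN, compressive.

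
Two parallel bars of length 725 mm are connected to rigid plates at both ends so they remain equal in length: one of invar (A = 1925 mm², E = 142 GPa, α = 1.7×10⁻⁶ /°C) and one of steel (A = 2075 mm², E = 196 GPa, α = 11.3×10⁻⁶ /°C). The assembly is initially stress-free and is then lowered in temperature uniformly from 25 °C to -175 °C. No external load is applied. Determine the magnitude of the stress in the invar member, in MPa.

Both members must finish at the same length. With the larger α, the steel tends to over-contract; the plates restrain it, putting the steel in tension and the invar in compression. With no external load the two internal forces are equal and opposite, magnitude P.
Compatibility of the two members (thermal + elastic change equal): (α₁ − α₂)ΔT = P·[1/(A₁E₁) + 1/(A₂E₂)].
|α₁ − α₂|·ΔT = 9.6×10⁻⁶ × 200 = 0.00192.
1/(A₁E₁) + 1/(A₂E₂) = 1/(1925×142×10³) + 1/(2075×196×10³) = 6.117×10⁻⁹ N⁻¹.
P = 0.00192 / 6.117×10⁻⁹ = 313900 N = 313.9 kN.
σ_{invar} = P/A₁ = 313900/1925 = 163.1 MPa, compressive.

σ ≈ 163 MPa (compressive)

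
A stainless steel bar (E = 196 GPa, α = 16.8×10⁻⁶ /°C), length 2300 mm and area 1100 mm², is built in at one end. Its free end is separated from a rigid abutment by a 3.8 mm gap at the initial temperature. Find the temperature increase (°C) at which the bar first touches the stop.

The gap closes when αΔT L = 3.8 mm, since the bar is still unstressed at that instant.
So ΔT = g/(αL) = 3.8/(16.8×10⁻⁶ × 2300) = 98.34 °C.

ΔT ≈ 98.3 °C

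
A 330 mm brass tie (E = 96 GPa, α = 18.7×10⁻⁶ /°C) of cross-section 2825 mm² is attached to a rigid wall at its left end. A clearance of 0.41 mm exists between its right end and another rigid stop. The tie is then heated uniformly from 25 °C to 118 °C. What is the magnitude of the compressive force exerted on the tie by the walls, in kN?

Free thermal elongation = αΔT L = 18.7×10⁻⁶ × 93 × 330 = 0.5739 mm.
This exceeds the 0.41 mm gap, so the wall pushes back. The portion of expansion that must be recovered elastically is δ_free − gap = 0.5739 − 0.41 = 0.1639 mm.
That suppressed elongation corresponds to σ = E·Δ/L = 96×10³ × 0.1639/330 = 47.68 MPa.
P = σA = 47.68 × 2825 = 134.7 kN.

P ≈ 135 kN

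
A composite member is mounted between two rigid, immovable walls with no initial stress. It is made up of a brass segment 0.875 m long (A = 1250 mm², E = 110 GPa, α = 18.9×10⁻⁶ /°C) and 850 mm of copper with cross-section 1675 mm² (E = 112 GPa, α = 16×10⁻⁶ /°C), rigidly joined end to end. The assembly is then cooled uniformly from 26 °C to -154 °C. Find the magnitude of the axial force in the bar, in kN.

Free thermal contraction of the whole bar: Σ αᵢΔT Lᵢ = 18.9×10⁻⁶×180×875 + 16×10⁻⁶×180×850 = 5.425 mm.
The walls prevent any net length change, so an axial force P (same in every segment) develops. Compatibility: P · Σ Lᵢ/(AᵢEᵢ) = δ_free.
The series flexibility is Σ Lᵢ/(AᵢEᵢ) = 875/(1250×110×10³) + 850/(1675×112×10³) = 1.089×10⁻⁵ mm/N.
Hence P = δ_free / Σ(L/AE) = 5.425/1.089×10⁻⁵ = 497.9 kN (tensile).

P ≈ 498 kN (tensile)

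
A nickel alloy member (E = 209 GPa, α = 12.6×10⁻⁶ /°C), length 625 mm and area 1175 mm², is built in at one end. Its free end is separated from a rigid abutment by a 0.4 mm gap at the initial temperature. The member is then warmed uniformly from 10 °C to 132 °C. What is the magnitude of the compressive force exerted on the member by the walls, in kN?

Free thermal elongation = αΔT L = 12.6×10⁻⁶ × 122 × 625 = 0.9607 mm.
After closing the 0.4 mm clearance, 0.9607 − 0.4 = 0.5607 mm of expansion remains to be suppressed by the wall.
Compatibility: PL/(AE) = 0.5607 mm, so σ = P/A = E × (0.5607/625) = 187.5 MPa.
P = σA = 187.5 × 1175 = 220.3 kN.

P ≈ 220 kN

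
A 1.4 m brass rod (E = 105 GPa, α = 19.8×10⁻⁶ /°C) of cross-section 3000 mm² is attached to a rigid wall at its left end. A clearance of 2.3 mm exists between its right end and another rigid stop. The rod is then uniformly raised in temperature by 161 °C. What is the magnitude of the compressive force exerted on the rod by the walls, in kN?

If the wall were absent the rod would grow by αΔT L = 19.8×10⁻⁶ × 161 × 1400 = 4.463 mm.
After closing the 2.3 mm clearance, 4.463 − 2.3 = 2.163 mm of expansion remains to be suppressed by the wall.
So σ = E(δ_free − g)/L = 105×10³ × 2.163/1400 = 162.2 MPa.
P = σA = 162.2 × 3000 = 486.7 kN.

P ≈ 487 kN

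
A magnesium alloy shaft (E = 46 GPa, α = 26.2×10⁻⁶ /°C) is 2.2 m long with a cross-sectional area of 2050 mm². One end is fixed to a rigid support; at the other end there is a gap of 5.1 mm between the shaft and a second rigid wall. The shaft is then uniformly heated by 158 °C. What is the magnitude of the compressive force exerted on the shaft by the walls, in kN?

P ≈ 172 kN

Unrestrained expansion: δ_free = αΔT L = 26.2×10⁻⁶ × 158 × 2200 = 9.107 mm.
The gap closes (δ_free > 5.1 mm) and the wall then resists a further 9.107 − 5.1 = 4.007 mm of expansion.
That suppressed elongation corresponds to σ = E·Δ/L = 46×10³ × 4.007/2200 = 83.79 MPa.
Force on the wall = σA = 83.79 × 2050 mm² = 171.8 kN.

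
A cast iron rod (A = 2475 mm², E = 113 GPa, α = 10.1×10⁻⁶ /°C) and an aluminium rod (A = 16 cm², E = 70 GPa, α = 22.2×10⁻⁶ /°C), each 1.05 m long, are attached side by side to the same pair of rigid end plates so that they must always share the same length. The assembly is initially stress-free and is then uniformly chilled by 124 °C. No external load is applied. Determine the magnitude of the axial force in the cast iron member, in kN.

P ≈ 120 kN (compressive in the cast iron)

Equilibrium of a rigid end plate with no external load gives equal and opposite internal forces ±P in the two members. Since α_{aluminium} > α_{cast iron}, cooling drives the aluminium into tension and the cast iron into compression.
Equating the net (thermal + elastic) strains gives |α₁ − α₂|·ΔT = P·[1/(A₁E₁) + 1/(A₂E₂)].
|α₁ − α₂|·ΔT = 12.1×10⁻⁶ × 124 = 0.0015.
1/(A₁E₁) + 1/(A₂E₂) = 1/(2475×113×10³) + 1/(1600×70×10³) = 1.25×10⁻⁸ N⁻¹.
P = 0.0015 / 1.25×10⁻⁸ = 120000 N = 120 kN.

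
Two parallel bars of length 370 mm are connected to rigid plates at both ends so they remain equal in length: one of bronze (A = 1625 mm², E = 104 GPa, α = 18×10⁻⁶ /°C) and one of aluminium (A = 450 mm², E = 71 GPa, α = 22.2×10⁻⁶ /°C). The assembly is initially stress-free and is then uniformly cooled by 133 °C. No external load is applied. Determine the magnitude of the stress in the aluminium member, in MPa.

σ ≈ 33.4 MPa (tensile)

Equilibrium of a rigid end plate with no external load gives equal and opposite internal forces ±P in the two members. Since α_{aluminium} > α_{bronze}, cooling drives the aluminium into tension and the bronze into compression.
Compatibility of the two members (thermal + elastic change equal): (α₁ − α₂)ΔT = P·[1/(A₁E₁) + 1/(A₂E₂)].
|α₁ − α₂|·ΔT = 4.2×10⁻⁶ × 133 = 0.0005586.
1/(A₁E₁) + 1/(A₂E₂) = 1/(1625×104×10³) + 1/(450×71×10³) = 3.722×10⁻⁸ N⁻¹.
So P = 0.0005586 / 3.722×10⁻⁸ = 15.01 kN.
σ_{aluminium} = P/A₂ = 15010/450 = 33.35 MPa, tensile.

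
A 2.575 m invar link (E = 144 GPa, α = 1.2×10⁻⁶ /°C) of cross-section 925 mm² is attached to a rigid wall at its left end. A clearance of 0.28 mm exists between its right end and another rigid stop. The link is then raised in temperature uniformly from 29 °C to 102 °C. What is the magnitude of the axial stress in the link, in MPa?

σ ≈ 0 MPa

Free thermal elongation = αΔT L = 1.2×10⁻⁶ × 73 × 2575 = 0.2256 mm.
This is smaller than the 0.28 mm clearance, so the link expands freely without reaching the stop — the stress is zero.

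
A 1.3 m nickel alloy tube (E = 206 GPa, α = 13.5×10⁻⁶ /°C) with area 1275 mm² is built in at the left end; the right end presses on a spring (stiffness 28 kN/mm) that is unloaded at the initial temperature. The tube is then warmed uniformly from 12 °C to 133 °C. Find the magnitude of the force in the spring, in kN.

The unrestrained thermal change is αΔT L = 13.5×10⁻⁶ × 121 × 1300 = 2.124 mm.
Let P be the compressive force at the spring. The tube shortens elastically by PL/(AE) and the spring compresses by P/k; together these equal δ_free.
P [ L/(AE) + 1/k ] = δ_free → P [ 1300/(1275×206×10³) + 1/(28×10³) ] = 2.124.
P = 2.124 / 4.066×10⁻⁵ = 52220 N.

P ≈ 52.2 kN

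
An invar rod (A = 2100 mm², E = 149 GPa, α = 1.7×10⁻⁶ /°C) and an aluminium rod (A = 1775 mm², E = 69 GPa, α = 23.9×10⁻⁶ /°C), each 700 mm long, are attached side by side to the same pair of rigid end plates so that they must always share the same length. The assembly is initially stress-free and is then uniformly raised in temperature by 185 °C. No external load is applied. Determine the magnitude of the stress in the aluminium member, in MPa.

σ ≈ 204 MPa (compressive)

The aluminium has the larger α, so on heating it would change length more than the invar if both were free. The rigid plates force a common final length, so the aluminium is put into compression and the invar into tension, with equal and opposite forces P (no external load).
Compatibility of the two members (thermal + elastic change equal): (α₁ − α₂)ΔT = P·[1/(A₁E₁) + 1/(A₂E₂)].
|α₁ − α₂|·ΔT = 22.2×10⁻⁶ × 185 = 0.004107.
1/(A₁E₁) + 1/(A₂E₂) = 1/(2100×149×10³) + 1/(1775×69×10³) = 1.136×10⁻⁸ N⁻¹.
P = 0.004107 / 1.136×10⁻⁸ = 361500 N = 361.5 kN.
σ_{aluminium} = P/A₂ = 361500/1775 = 203.7 MPa, compressive.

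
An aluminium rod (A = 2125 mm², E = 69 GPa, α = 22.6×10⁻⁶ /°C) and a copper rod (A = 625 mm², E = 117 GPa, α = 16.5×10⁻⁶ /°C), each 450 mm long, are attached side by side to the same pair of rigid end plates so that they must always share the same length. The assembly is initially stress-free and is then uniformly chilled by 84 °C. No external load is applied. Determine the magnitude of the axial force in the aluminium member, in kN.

Both members must finish at the same length. With the larger α, the aluminium tends to over-contract; the plates restrain it, putting the aluminium in tension and the copper in compression. With no external load the two internal forces are equal and opposite, magnitude P.
Setting the final lengths equal and cancelling L: (α₁ − α₂)ΔT = P/(A₁E₁) + P/(A₂E₂).
|α₁ − α₂|·ΔT = 6.1×10⁻⁶ × 84 = 0.0005124.
1/(A₁E₁) + 1/(A₂E₂) = 1/(2125×69×10³) + 1/(625×117×10³) = 2.05×10⁻⁸ N⁻¹.
So P = 0.0005124 / 2.05×10⁻⁸ = 25 kN.

P ≈ 25 kN (tensile in the aluminium)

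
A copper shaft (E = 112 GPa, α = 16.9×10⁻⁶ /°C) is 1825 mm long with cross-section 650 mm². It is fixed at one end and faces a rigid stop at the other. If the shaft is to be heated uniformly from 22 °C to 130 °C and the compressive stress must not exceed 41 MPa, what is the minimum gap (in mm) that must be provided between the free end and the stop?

Free expansion if unrestrained: δ_free = αΔT L = 16.9×10⁻⁶ × 108 × 1825 = 3.331 mm.
A stress of 41 MPa corresponds to the wall pushing the shaft back by σL/E = 41×1825/(112×10³) = 0.6681 mm.
The gap must absorb the remainder: g_min = 3.331 − 0.6681 = 2.663 mm.

g ≈ 2.66 mm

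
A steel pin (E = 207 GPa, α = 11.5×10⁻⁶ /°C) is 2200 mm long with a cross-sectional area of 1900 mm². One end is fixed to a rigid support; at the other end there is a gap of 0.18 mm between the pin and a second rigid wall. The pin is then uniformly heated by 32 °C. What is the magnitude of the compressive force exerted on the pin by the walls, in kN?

P ≈ 113 kN

If the wall were absent the pin would grow by αΔT L = 11.5×10⁻⁶ × 32 × 2200 = 0.8096 mm.
After closing the 0.18 mm clearance, 0.8096 − 0.18 = 0.6296 mm of expansion remains to be suppressed by the wall.
Compatibility: PL/(AE) = 0.6296 mm, so σ = P/A = E × (0.6296/2200) = 59.24 MPa.
P = σA = 59.24 × 1900 = 112.6 kN.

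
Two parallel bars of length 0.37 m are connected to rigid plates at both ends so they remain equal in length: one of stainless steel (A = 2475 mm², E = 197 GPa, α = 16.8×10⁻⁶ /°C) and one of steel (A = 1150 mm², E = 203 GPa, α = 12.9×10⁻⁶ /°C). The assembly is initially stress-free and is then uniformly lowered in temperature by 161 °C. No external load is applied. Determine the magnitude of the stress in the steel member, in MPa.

Equilibrium of a rigid end plate with no external load gives equal and opposite internal forces ±P in the two members. Since α_{stainless steel} > α_{steel}, cooling drives the stainless steel into tension and the steel into compression.
Setting the final lengths equal and cancelling L: (α₁ − α₂)ΔT = P/(A₁E₁) + P/(A₂E₂).
|α₁ − α₂|·ΔT = 3.9×10⁻⁶ × 161 = 0.0006279.
1/(A₁E₁) + 1/(A₂E₂) = 1/(2475×197×10³) + 1/(1150×203×10³) = 6.335×10⁻⁹ N⁻¹.
P = 0.0006279 / 6.335×10⁻⁹ = 99120 N = 99.12 kN.
σ_{steel} = P/A₂ = 99120/1150 = 86.19 MPa, compressive.

σ ≈ 86.2 MPa (compressive)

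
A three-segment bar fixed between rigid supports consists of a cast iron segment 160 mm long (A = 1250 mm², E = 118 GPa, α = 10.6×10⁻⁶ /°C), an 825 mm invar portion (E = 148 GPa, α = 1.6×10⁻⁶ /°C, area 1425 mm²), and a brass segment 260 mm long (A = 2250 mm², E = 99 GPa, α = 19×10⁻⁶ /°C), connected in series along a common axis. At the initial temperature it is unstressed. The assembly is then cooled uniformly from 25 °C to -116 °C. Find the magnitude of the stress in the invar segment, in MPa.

σ ≈ 128 MPa (tensile)

Free thermal contraction of the whole bar: Σ αᵢΔT Lᵢ = 10.6×10⁻⁶×141×160 + 1.6×10⁻⁶×141×825 + 19×10⁻⁶×141×260 = 1.122 mm.
Since the ends are fixed, an axial force P builds up, equal in every segment, with P · Σ Lᵢ/(AᵢEᵢ) = δ_free.
Σ Lᵢ/(AᵢEᵢ) = 160/(1250×118×10³) + 825/(1425×148×10³) + 260/(2250×99×10³) = 6.164×10⁻⁶ mm/N.
Hence P = δ_free / Σ(L/AE) = 1.122/6.164×10⁻⁶ = 182 kN (tensile).
σ_{invar} = P / A = 182000 / 1425 = 127.7 MPa.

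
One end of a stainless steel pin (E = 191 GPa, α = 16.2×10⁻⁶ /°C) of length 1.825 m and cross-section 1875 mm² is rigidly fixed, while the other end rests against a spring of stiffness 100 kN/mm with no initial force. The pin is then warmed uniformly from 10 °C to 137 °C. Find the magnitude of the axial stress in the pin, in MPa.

The unrestrained thermal change is αΔT L = 16.2×10⁻⁶ × 127 × 1825 = 3.755 mm.
Let P be the compressive force at the spring. The pin shortens elastically by PL/(AE) and the spring compresses by P/k; together these equal δ_free.
P [ L/(AE) + 1/k ] = δ_free → P [ 1825/(1875×191×10³) + 1/(100×10³) ] = 3.755.
P = 3.755 / 1.51×10⁻⁵ = 248700 N.
σ = P/A = 248700/1875 = 132.7 MPa.

σ ≈ 133 MPa (compressive)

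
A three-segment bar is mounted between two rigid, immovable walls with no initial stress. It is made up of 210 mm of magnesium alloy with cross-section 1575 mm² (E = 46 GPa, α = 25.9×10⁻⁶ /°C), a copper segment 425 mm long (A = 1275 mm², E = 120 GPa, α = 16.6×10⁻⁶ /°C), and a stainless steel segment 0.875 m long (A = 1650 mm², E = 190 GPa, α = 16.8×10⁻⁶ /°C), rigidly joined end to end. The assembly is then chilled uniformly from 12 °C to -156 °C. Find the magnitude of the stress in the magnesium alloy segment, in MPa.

Free thermal contraction of the whole bar: Σ αᵢΔT Lᵢ = 25.9×10⁻⁶×168×210 + 16.6×10⁻⁶×168×425 + 16.8×10⁻⁶×168×875 = 4.569 mm.
Since the ends are fixed, an axial force P builds up, equal in every segment, with P · Σ Lᵢ/(AᵢEᵢ) = δ_free.
The series flexibility is Σ Lᵢ/(AᵢEᵢ) = 210/(1575×46×10³) + 425/(1275×120×10³) + 875/(1650×190×10³) = 8.467×10⁻⁶ mm/N.
Hence P = δ_free / Σ(L/AE) = 4.569/8.467×10⁻⁶ = 539.6 kN (tensile).
σ_{magnesium alloy} = P / A = 539600 / 1575 = 342.6 MPa.

σ ≈ 343 MPa (tensile)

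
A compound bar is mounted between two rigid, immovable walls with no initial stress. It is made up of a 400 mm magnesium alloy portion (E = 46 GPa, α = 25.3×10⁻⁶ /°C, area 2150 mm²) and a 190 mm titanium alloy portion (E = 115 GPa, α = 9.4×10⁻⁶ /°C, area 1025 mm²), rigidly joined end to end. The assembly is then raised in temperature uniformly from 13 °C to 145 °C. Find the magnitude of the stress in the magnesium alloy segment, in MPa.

σ ≈ 129 MPa (compressive)

Free thermal expansion of the whole bar: Σ αᵢΔT Lᵢ = 25.3×10⁻⁶×132×400 + 9.4×10⁻⁶×132×190 = 1.572 mm.
The walls prevent any net length change, so an axial force P (same in every segment) develops. Compatibility: P · Σ Lᵢ/(AᵢEᵢ) = δ_free.
Σ Lᵢ/(AᵢEᵢ) = 400/(2150×46×10³) + 190/(1025×115×10³) = 5.656×10⁻⁶ mm/N.
P = 1.572 / 5.656×10⁻⁶ = 277800 N = 277.8 kN, compressive.
σ_{magnesium alloy} = P / A = 277800 / 2150 = 129.2 MPa.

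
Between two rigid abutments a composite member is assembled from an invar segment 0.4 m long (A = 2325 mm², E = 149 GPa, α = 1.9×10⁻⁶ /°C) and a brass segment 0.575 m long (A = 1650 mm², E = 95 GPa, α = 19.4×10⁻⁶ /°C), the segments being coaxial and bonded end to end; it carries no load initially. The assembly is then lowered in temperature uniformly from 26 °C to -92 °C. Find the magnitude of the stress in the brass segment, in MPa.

If the supports were absent, the total length change would be Σ αᵢΔT Lᵢ = 1.9×10⁻⁶×118×400 + 19.4×10⁻⁶×118×575 = 1.406 mm.
The walls prevent any net length change, so an axial force P (same in every segment) develops. Compatibility: P · Σ Lᵢ/(AᵢEᵢ) = δ_free.
Σ Lᵢ/(AᵢEᵢ) = 400/(2325×149×10³) + 575/(1650×95×10³) = 4.823×10⁻⁶ mm/N.
Hence P = δ_free / Σ(L/AE) = 1.406/4.823×10⁻⁶ = 291.5 kN (tensile).
σ_{brass} = P / A = 291500 / 1650 = 176.7 MPa.

σ ≈ 177 MPa (tensile)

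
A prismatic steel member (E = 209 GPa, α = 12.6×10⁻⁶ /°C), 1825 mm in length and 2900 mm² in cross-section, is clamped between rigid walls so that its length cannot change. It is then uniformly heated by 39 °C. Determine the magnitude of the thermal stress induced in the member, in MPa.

σ ≈ 103 MPa (compressive)

The supports are rigid, so the total axial strain is zero. The restrained thermal strain is ε = αΔT = 12.6×10⁻⁶ × 39 = 491.4×10⁻⁶.
The stress required to suppress this strain is σ = Eε = 209×10³ × 491.4×10⁻⁶ = 102.7 MPa, compressive since the member is trying to expand.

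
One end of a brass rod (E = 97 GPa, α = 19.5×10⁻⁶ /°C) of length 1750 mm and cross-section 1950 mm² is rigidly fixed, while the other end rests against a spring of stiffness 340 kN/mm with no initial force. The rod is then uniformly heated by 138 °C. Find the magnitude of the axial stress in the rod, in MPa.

σ ≈ 198 MPa (compressive)

The unrestrained thermal change is αΔT L = 19.5×10⁻⁶ × 138 × 1750 = 4.709 mm.
Let P be the compressive force at the spring. The rod shortens elastically by PL/(AE) and the spring compresses by P/k; together these equal δ_free.
P [ L/(AE) + 1/k ] = δ_free → P [ 1750/(1950×97×10³) + 1/(340×10³) ] = 4.709.
P = 4.709 / 1.219×10⁻⁵ = 386200 N.
σ = P/A = 386200/1950 = 198.1 MPa.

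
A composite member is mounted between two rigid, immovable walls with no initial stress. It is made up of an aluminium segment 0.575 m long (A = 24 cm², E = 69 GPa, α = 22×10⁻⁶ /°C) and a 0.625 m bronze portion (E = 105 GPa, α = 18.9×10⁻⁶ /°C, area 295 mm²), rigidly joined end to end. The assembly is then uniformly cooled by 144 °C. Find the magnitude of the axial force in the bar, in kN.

With the walls removed the bar would change length by δ_free = Σ αᵢΔT Lᵢ = 22×10⁻⁶×144×575 + 18.9×10⁻⁶×144×625 = 3.523 mm.
Since the ends are fixed, an axial force P builds up, equal in every segment, with P · Σ Lᵢ/(AᵢEᵢ) = δ_free.
Σ Lᵢ/(AᵢEᵢ) = 575/(2400×69×10³) + 625/(295×105×10³) = 2.365×10⁻⁵ mm/N.
P = 3.523 / 2.365×10⁻⁵ = 148900 N = 148.9 kN, tensile.

P ≈ 149 kN (tensile)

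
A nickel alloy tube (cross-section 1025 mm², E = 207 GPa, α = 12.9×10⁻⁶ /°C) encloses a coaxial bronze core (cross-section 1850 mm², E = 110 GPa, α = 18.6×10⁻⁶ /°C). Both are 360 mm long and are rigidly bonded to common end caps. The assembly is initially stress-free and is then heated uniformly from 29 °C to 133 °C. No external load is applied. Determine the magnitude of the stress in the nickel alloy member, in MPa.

σ ≈ 60.1 MPa (tensile)

Both members must finish at the same length. With the larger α, the bronze tends to over-expand; the plates restrain it, putting the bronze in compression and the nickel alloy in tension. With no external load the two internal forces are equal and opposite, magnitude P.
Compatibility of the two members (thermal + elastic change equal): (α₁ − α₂)ΔT = P·[1/(A₁E₁) + 1/(A₂E₂)].
|α₁ − α₂|·ΔT = 5.7×10⁻⁶ × 104 = 0.0005928.
1/(A₁E₁) + 1/(A₂E₂) = 1/(1025×207×10³) + 1/(1850×110×10³) = 9.627×10⁻⁹ N⁻¹.
P = 0.0005928 / 9.627×10⁻⁹ = 61580 N = 61.58 kN.
σ_{nickel alloy} = P/A₁ = 61580/1025 = 60.07 MPa, tensile.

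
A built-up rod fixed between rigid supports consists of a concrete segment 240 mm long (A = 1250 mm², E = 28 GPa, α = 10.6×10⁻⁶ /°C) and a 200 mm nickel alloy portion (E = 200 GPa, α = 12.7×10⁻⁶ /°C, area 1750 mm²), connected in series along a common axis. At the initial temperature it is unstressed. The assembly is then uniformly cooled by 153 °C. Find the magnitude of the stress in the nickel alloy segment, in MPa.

With the walls removed the bar would change length by δ_free = Σ αᵢΔT Lᵢ = 10.6×10⁻⁶×153×240 + 12.7×10⁻⁶×153×200 = 0.7779 mm.
Since the ends are fixed, an axial force P builds up, equal in every segment, with P · Σ Lᵢ/(AᵢEᵢ) = δ_free.
The series flexibility is Σ Lᵢ/(AᵢEᵢ) = 240/(1250×28×10³) + 200/(1750×200×10³) = 7.429×10⁻⁶ mm/N.
Hence P = δ_free / Σ(L/AE) = 0.7779/7.429×10⁻⁶ = 104.7 kN (tensile).
σ_{nickel alloy} = P / A = 104700 / 1750 = 59.83 MPa.

σ ≈ 59.8 MPa (tensile)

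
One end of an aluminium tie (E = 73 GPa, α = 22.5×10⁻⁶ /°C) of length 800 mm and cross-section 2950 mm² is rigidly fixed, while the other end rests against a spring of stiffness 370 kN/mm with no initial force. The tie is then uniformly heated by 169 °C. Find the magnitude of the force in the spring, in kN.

The unrestrained thermal change is αΔT L = 22.5×10⁻⁶ × 169 × 800 = 3.042 mm.
Let P be the compressive force at the spring. The tie shortens elastically by PL/(AE) and the spring compresses by P/k; together these equal δ_free.
P [ L/(AE) + 1/k ] = δ_free → P [ 800/(2950×73×10³) + 1/(370×10³) ] = 3.042.
P = 3.042 / 6.418×10⁻⁶ = 474000 N.

P ≈ 474 kN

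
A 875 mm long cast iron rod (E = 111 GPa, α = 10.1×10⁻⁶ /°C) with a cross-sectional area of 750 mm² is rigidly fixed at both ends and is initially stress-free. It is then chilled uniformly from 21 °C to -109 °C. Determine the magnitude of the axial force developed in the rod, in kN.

P ≈ 109 kN (tensile)

Full restraint means ε = 0, so the stress is σ = EαΔT = 111×10³ × 10.1×10⁻⁶ × 130 = 145.7 MPa.
P = AEαΔT = 750 × 111×10³ × 10.1×10⁻⁶ × 130 = 109.3 kN (tensile).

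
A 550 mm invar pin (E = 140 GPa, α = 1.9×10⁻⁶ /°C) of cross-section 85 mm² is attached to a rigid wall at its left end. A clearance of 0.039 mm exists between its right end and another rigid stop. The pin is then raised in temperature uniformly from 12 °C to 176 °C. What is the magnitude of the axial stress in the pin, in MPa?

σ ≈ 33.7 MPa (compressive)

Free thermal elongation = αΔT L = 1.9×10⁻⁶ × 164 × 550 = 0.1714 mm.
After closing the 0.039 mm clearance, 0.1714 − 0.039 = 0.1324 mm of expansion remains to be suppressed by the wall.
That suppressed elongation corresponds to σ = E·Δ/L = 140×10³ × 0.1324/550 = 33.7 MPa.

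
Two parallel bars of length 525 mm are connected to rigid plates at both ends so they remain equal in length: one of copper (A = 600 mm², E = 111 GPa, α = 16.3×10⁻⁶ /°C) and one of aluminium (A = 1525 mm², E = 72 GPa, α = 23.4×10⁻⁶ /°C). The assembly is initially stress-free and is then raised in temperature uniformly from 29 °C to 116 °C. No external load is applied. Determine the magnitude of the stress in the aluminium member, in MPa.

σ ≈ 16.8 MPa (compressive)

The aluminium has the larger α, so on heating it would change length more than the copper if both were free. The rigid plates force a common final length, so the aluminium is put into compression and the copper into tension, with equal and opposite forces P (no external load).
Compatibility of the two members (thermal + elastic change equal): (α₁ − α₂)ΔT = P·[1/(A₁E₁) + 1/(A₂E₂)].
|α₁ − α₂|·ΔT = 7.1×10⁻⁶ × 87 = 0.0006177.
1/(A₁E₁) + 1/(A₂E₂) = 1/(600×111×10³) + 1/(1525×72×10³) = 2.412×10⁻⁸ N⁻¹.
So P = 0.0006177 / 2.412×10⁻⁸ = 25.61 kN.
σ_{aluminium} = P/A₂ = 25610/1525 = 16.79 MPa, compressive.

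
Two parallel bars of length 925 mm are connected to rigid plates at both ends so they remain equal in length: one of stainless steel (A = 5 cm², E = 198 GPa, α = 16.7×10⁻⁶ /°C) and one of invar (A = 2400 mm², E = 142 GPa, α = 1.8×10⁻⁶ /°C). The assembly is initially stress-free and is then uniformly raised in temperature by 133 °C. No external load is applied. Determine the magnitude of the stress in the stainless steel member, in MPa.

Equilibrium of a rigid end plate with no external load gives equal and opposite internal forces ±P in the two members. Since α_{stainless steel} > α_{invar}, heating drives the stainless steel into compression and the invar into tension.
Setting the final lengths equal and cancelling L: (α₁ − α₂)ΔT = P/(A₁E₁) + P/(A₂E₂).
|α₁ − α₂|·ΔT = 14.9×10⁻⁶ × 133 = 0.001982.
1/(A₁E₁) + 1/(A₂E₂) = 1/(500×198×10³) + 1/(2400×142×10³) = 1.304×10⁻⁸ N⁻¹.
So P = 0.001982 / 1.304×10⁻⁸ = 152 kN.
σ_{stainless steel} = P/A₁ = 152000/500 = 304.1 MPa, compressive.

σ ≈ 304 MPa (compressive)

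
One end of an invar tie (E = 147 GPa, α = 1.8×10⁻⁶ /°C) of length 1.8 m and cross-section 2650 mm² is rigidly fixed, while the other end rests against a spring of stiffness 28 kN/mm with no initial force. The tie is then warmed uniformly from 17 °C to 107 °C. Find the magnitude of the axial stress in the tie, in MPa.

Free thermal expansion: δ_free = αΔT L = 1.8×10⁻⁶ × 90 × 1800 = 0.2916 mm.
Let P be the compressive force at the spring. The tie shortens elastically by PL/(AE) and the spring compresses by P/k; together these equal δ_free.
P [ L/(AE) + 1/k ] = δ_free → P [ 1800/(2650×147×10³) + 1/(28×10³) ] = 0.2916.
P = 0.2916 / 4.034×10⁻⁵ = 7229 N.
σ = P/A = 7229/2650 = 2.728 MPa.

σ ≈ 2.73 MPa (compressive)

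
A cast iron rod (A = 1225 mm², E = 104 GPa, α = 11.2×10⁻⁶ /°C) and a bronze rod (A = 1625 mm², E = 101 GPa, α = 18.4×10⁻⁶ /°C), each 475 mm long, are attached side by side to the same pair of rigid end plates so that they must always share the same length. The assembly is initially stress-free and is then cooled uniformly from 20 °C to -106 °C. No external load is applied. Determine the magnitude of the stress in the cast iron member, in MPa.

Equilibrium of a rigid end plate with no external load gives equal and opposite internal forces ±P in the two members. Since α_{bronze} > α_{cast iron}, cooling drives the bronze into tension and the cast iron into compression.
Setting the final lengths equal and cancelling L: (α₁ − α₂)ΔT = P/(A₁E₁) + P/(A₂E₂).
|α₁ − α₂|·ΔT = 7.2×10⁻⁶ × 126 = 0.0009072.
1/(A₁E₁) + 1/(A₂E₂) = 1/(1225×104×10³) + 1/(1625×101×10³) = 1.394×10⁻⁸ N⁻¹.
P = 0.0009072 / 1.394×10⁻⁸ = 65070 N = 65.07 kN.
σ_{cast iron} = P/A₁ = 65070/1225 = 53.12 MPa, compressive.

σ ≈ 53.1 MPa (compressive)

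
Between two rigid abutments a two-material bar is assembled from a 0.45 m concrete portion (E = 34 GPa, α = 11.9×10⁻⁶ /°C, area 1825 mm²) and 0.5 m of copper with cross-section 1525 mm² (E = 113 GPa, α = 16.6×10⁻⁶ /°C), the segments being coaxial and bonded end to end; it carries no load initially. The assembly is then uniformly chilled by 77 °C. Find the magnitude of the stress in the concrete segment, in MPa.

σ ≈ 56.7 MPa (tensile)

Free thermal contraction of the whole bar: Σ αᵢΔT Lᵢ = 11.9×10⁻⁶×77×450 + 16.6×10⁻⁶×77×500 = 1.051 mm.
Since the ends are fixed, an axial force P builds up, equal in every segment, with P · Σ Lᵢ/(AᵢEᵢ) = δ_free.
Σ Lᵢ/(AᵢEᵢ) = 450/(1825×34×10³) + 500/(1525×113×10³) = 1.015×10⁻⁵ mm/N.
Hence P = δ_free / Σ(L/AE) = 1.051/1.015×10⁻⁵ = 103.6 kN (tensile).
σ_{concrete} = P / A = 103600 / 1825 = 56.74 MPa.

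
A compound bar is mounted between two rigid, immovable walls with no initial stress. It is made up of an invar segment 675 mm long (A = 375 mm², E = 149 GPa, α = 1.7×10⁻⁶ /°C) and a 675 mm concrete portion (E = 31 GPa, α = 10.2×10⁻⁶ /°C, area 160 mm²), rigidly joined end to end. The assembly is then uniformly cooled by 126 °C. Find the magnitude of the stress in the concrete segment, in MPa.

σ ≈ 42.7 MPa (tensile)

If the supports were absent, the total length change would be Σ αᵢΔT Lᵢ = 1.7×10⁻⁶×126×675 + 10.2×10⁻⁶×126×675 = 1.012 mm.
Since the ends are fixed, an axial force P builds up, equal in every segment, with P · Σ Lᵢ/(AᵢEᵢ) = δ_free.
Σ Lᵢ/(AᵢEᵢ) = 675/(375×149×10³) + 675/(160×31×10³) = 0.0001482 mm/N.
P = 1.012 / 0.0001482 = 6831 N = 6.831 kN, tensile.
σ_{concrete} = P / A = 6831 / 160 = 42.69 MPa.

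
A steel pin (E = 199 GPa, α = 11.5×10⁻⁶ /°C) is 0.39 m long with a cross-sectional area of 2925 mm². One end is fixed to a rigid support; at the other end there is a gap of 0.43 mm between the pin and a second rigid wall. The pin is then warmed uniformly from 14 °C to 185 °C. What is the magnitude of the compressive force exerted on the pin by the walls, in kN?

Unrestrained expansion: δ_free = αΔT L = 11.5×10⁻⁶ × 171 × 390 = 0.7669 mm.
After closing the 0.43 mm clearance, 0.7669 − 0.43 = 0.3369 mm of expansion remains to be suppressed by the wall.
Compatibility: PL/(AE) = 0.3369 mm, so σ = P/A = E × (0.3369/390) = 171.9 MPa.
Force on the wall = σA = 171.9 × 2925 mm² = 502.9 kN.

P ≈ 503 kN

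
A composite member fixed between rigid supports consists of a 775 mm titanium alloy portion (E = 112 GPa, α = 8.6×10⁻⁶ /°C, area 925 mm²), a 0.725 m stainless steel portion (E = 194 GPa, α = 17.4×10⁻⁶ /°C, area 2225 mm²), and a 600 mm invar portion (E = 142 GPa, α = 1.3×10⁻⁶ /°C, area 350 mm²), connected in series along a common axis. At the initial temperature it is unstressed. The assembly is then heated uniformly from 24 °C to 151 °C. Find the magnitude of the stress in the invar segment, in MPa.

σ ≈ 343 MPa (compressive)

With the walls removed the bar would change length by δ_free = Σ αᵢΔT Lᵢ = 8.6×10⁻⁶×127×775 + 17.4×10⁻⁶×127×725 + 1.3×10⁻⁶×127×600 = 2.548 mm.
Since the ends are fixed, an axial force P builds up, equal in every segment, with P · Σ Lᵢ/(AᵢEᵢ) = δ_free.
Σ Lᵢ/(AᵢEᵢ) = 775/(925×112×10³) + 725/(2225×194×10³) + 600/(350×142×10³) = 2.123×10⁻⁵ mm/N.
P = 2.548 / 2.123×10⁻⁵ = 120000 N = 120 kN, compressive.
σ_{invar} = P / A = 120000 / 350 = 342.8 MPa.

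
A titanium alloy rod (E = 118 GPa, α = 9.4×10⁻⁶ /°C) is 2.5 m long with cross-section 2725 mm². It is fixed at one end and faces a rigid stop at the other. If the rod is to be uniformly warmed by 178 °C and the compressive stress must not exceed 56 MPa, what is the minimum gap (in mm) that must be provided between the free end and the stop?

With no wall the rod would lengthen by αΔT L = 9.4×10⁻⁶ × 178 × 2500 = 4.183 mm.
A stress of 56 MPa corresponds to the wall pushing the rod back by σL/E = 56×2500/(118×10³) = 1.186 mm.
So the gap has to take up the difference, g_min = δ_free − σL/E = 4.183 − 1.186 = 2.997 mm.

g ≈ 3 mm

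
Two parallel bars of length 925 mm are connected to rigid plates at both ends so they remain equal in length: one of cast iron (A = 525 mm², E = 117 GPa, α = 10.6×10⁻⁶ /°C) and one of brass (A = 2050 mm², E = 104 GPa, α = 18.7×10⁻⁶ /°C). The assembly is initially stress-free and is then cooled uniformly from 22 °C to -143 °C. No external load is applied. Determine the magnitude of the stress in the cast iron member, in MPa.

σ ≈ 121 MPa (compressive)

Both members must finish at the same length. With the larger α, the brass tends to over-contract; the plates restrain it, putting the brass in tension and the cast iron in compression. With no external load the two internal forces are equal and opposite, magnitude P.
Equating the net (thermal + elastic) strains gives |α₁ − α₂|·ΔT = P·[1/(A₁E₁) + 1/(A₂E₂)].
|α₁ − α₂|·ΔT = 8.1×10⁻⁶ × 165 = 0.001336.
1/(A₁E₁) + 1/(A₂E₂) = 1/(525×117×10³) + 1/(2050×104×10³) = 2.097×10⁻⁸ N⁻¹.
So P = 0.001336 / 2.097×10⁻⁸ = 63.73 kN.
σ_{cast iron} = P/A₁ = 63730/525 = 121.4 MPa, compressive.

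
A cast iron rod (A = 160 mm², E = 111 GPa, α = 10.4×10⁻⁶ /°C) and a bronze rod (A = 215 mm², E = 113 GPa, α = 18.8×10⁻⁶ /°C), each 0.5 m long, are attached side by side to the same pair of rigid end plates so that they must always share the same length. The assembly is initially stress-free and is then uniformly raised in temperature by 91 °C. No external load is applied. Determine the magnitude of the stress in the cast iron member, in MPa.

The bronze has the larger α, so on heating it would change length more than the cast iron if both were free. The rigid plates force a common final length, so the bronze is put into compression and the cast iron into tension, with equal and opposite forces P (no external load).
Equating the net (thermal + elastic) strains gives |α₁ − α₂|·ΔT = P·[1/(A₁E₁) + 1/(A₂E₂)].
|α₁ − α₂|·ΔT = 8.4×10⁻⁶ × 91 = 0.0007644.
1/(A₁E₁) + 1/(A₂E₂) = 1/(160×111×10³) + 1/(215×113×10³) = 9.747×10⁻⁸ N⁻¹.
P = 0.0007644 / 9.747×10⁻⁸ = 7843 N = 7.843 kN.
σ_{cast iron} = P/A₁ = 7843/160 = 49.02 MPa, tensile.

σ ≈ 49 MPa (tensile)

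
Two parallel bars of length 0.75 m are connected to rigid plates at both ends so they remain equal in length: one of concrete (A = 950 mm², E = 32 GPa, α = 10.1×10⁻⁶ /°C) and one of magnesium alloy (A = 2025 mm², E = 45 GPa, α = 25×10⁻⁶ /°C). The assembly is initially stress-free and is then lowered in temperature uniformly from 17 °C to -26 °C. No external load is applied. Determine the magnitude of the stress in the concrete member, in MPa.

The magnesium alloy has the larger α, so on cooling it would change length more than the concrete if both were free. The rigid plates force a common final length, so the magnesium alloy is put into tension and the concrete into compression, with equal and opposite forces P (no external load).
Setting the final lengths equal and cancelling L: (α₁ − α₂)ΔT = P/(A₁E₁) + P/(A₂E₂).
|α₁ − α₂|·ΔT = 14.9×10⁻⁶ × 43 = 0.0006407.
1/(A₁E₁) + 1/(A₂E₂) = 1/(950×32×10³) + 1/(2025×45×10³) = 4.387×10⁻⁸ N⁻¹.
So P = 0.0006407 / 4.387×10⁻⁸ = 14.6 kN.
σ_{concrete} = P/A₁ = 14600/950 = 15.37 MPa, compressive.

σ ≈ 15.4 MPa (compressive)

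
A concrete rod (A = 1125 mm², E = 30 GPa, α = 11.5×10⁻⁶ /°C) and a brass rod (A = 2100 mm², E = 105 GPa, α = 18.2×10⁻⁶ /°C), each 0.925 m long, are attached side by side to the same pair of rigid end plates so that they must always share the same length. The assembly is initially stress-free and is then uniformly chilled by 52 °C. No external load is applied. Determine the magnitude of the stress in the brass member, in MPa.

Both members must finish at the same length. With the larger α, the brass tends to over-contract; the plates restrain it, putting the brass in tension and the concrete in compression. With no external load the two internal forces are equal and opposite, magnitude P.
Setting the final lengths equal and cancelling L: (α₁ − α₂)ΔT = P/(A₁E₁) + P/(A₂E₂).
|α₁ − α₂|·ΔT = 6.7×10⁻⁶ × 52 = 0.0003484.
1/(A₁E₁) + 1/(A₂E₂) = 1/(1125×30×10³) + 1/(2100×105×10³) = 3.416×10⁻⁸ N⁻¹.
P = 0.0003484 / 3.416×10⁻⁸ = 10200 N = 10.2 kN.
σ_{brass} = P/A₂ = 10200/2100 = 4.856 MPa, tensile.

σ ≈ 4.86 MPa (tensile)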